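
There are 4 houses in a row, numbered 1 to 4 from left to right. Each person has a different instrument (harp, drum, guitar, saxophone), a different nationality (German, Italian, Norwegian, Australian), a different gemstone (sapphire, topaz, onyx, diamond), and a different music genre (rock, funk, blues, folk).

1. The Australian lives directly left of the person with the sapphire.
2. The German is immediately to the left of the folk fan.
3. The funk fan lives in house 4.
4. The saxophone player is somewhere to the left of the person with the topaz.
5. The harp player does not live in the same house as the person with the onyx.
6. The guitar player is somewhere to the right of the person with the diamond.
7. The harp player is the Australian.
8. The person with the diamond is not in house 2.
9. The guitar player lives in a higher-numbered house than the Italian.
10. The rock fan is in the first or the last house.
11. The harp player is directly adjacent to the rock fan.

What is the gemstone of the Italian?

Clue 3 places the funk fan in house 4.
So house 4 gets Norwegian for nationality.
By clue 11, the harp player is in house 2.
So house 1 gets rock for music genre.
Clue 7 places the Australian in house 2.
So house 3 gets Italian for nationality.
That leaves topaz as the gemstone for house 2.
Clue 1 places the person with the sapphire in house 3.
The folk fan is in house 2 (clue 2).
Clue 4 places the saxophone player in house 1.
By clue 9, the guitar player is in house 4.
House 3 instrument: only drum fits.
House 1's nationality must be German (nothing else left).
That leaves diamond as the gemstone for house 1.
House 4's gemstone must be onyx (nothing else left).
The only music genre still possible for house 3 is blues.
So: house 1 = saxophone/German/diamond/rock, house 2 = harp/Australian/topaz/folk, house 3 = drum/Italian/sapphire/blues, house 4 = guitar/Norwegian/onyx/funk.

sapphire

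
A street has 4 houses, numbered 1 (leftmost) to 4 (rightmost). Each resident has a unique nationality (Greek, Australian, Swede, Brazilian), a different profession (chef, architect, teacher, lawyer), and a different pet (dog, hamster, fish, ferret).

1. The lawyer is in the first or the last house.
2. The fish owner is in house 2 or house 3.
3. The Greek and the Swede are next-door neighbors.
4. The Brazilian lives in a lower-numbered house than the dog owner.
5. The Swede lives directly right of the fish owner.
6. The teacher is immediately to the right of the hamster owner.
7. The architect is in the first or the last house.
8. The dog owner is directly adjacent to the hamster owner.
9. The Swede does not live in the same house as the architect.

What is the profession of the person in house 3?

chef

The Swede is narrowed to house 3 or 4; consider each.
Placing it in house 3 leads to a contradiction, so it's in house 4.
The Greek is in house 3 (clue 3).
By clue 5, the fish owner is in house 3.
Clue 9 places the architect in house 1.
That leaves lawyer as the profession for house 4.
Clue 8: the dog owner is in house 2.
From clue 8, the hamster owner must be in house 1.
So house 4 gets ferret for pet.
From clue 4, the Brazilian must be in house 1.
From clue 6, the teacher must be in house 2.
That leaves Australian as the nationality for house 2.
The only profession still possible for house 3 is chef.
So: house 1 = Brazilian/architect/hamster, house 2 = Australian/teacher/dog, house 3 = Greek/chef/fish, house 4 = Swede/lawyer/ferret.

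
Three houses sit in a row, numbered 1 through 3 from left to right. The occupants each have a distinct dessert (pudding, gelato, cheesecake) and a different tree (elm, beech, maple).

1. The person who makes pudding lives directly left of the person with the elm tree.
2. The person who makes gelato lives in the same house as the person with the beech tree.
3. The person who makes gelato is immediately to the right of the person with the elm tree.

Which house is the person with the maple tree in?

1

The person who makes gelato is in house 3 (clue 3).
The person with the elm tree is in house 2 (clue 3).
The person who makes pudding is in house 1 (clue 1).
By clue 2, the person with the beech tree is in house 3.
The only dessert still possible for house 2 is cheesecake.
House 1's tree must be maple (nothing else left).
So: house 1 = pudding/maple, house 2 = cheesecake/elm, house 3 = gelato/beech.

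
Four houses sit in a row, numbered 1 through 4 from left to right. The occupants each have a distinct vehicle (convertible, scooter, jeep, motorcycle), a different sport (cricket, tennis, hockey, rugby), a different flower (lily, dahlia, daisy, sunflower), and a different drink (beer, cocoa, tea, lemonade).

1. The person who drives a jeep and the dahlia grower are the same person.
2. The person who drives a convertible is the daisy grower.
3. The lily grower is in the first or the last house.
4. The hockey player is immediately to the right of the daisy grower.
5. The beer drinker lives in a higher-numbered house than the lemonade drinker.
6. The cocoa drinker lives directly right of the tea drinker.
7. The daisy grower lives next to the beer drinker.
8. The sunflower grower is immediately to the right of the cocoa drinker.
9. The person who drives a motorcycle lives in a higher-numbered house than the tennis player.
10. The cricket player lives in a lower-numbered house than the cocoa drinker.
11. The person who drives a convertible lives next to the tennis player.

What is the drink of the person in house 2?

That leaves beer as the drink for house 4.
Clue 7 places the daisy grower in house 3.
That leaves dahlia as the flower for house 2.
The only flower still possible for house 4 is sunflower.
From clue 1, the person who drives a jeep must be in house 2.
From clue 2, the person who drives a convertible must be in house 3.
Clue 4 places the hockey player in house 4.
Clue 8: the cocoa drinker is in house 3.
The tennis player is in house 2 (clue 11).
So house 1 gets scooter for vehicle.
House 4 vehicle: only motorcycle fits.
The only sport still possible for house 3 is rugby.
That leaves lily as the flower for house 1.
Clue 6 places the tea drinker in house 2.
House 1's sport must be cricket (nothing else left).
House 1's drink must be lemonade (nothing else left).
So: house 1 = scooter/cricket/lily/lemonade, house 2 = jeep/tennis/dahlia/tea, house 3 = convertible/rugby/daisy/cocoa, house 4 = motorcycle/hockey/sunflower/beer.

tea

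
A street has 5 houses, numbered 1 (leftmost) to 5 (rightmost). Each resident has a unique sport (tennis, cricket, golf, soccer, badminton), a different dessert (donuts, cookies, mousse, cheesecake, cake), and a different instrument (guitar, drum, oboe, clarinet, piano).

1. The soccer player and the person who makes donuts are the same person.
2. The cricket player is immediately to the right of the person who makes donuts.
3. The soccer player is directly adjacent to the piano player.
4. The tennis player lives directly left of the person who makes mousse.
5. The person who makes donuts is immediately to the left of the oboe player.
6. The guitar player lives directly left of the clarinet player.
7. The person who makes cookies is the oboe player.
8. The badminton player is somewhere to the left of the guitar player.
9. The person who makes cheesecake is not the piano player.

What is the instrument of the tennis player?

guitar

The badminton player is narrowed to house 1 or 2 or 3; consider each.
Placing it in house 2 and house 3 leads to a contradiction, so it's in house 1.
The cricket player is narrowed to house 3 or 4 or 5; consider each.
Placing it in house 4 and house 5 leads to a contradiction, so it's in house 3.
From clue 2, the person who makes donuts must be in house 2.
The oboe player is in house 3 (clue 5).
By clue 7, the person who makes cookies is in house 3.
So house 5 gets golf for sport.
The soccer player is in house 2 (clue 1).
By clue 3, the piano player is in house 1.
The tennis player is in house 4 (clue 4).
From clue 4, the person who makes mousse must be in house 5.
Clue 6 places the guitar player in house 4.
Clue 6: the clarinet player is in house 5.
House 1's dessert must be cake (nothing else left).
House 4's dessert must be cheesecake (nothing else left).
That leaves drum as the instrument for house 2.
So: house 1 = badminton/cake/piano, house 2 = soccer/donuts/drum, house 3 = cricket/cookies/oboe, house 4 = tennis/cheesecake/guitar, house 5 = golf/mousse/clarinet.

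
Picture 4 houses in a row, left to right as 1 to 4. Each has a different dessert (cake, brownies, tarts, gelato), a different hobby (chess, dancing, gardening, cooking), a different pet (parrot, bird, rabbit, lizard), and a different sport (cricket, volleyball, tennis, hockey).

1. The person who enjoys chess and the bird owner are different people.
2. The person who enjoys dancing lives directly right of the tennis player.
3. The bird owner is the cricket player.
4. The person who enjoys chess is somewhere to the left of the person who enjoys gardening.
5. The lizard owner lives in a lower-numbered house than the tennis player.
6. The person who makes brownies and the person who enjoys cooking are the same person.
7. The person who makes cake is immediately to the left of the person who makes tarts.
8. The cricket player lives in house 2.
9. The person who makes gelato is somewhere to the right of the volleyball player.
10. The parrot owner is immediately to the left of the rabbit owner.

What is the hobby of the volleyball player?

Clue 8: the cricket player is in house 2.
That leaves tennis as the sport for house 3.
The only sport still possible for house 4 is hockey.
By clue 2, the person who enjoys dancing is in house 4.
Clue 3 places the bird owner in house 2.
So house 1 gets lizard for pet.
The only pet still possible for house 4 is rabbit.
House 1 sport: only volleyball fits.
Clue 4 places the person who enjoys chess in house 1.
The only pet still possible for house 3 is parrot.
So house 1 gets cake for dessert.
From clue 7, the person who makes tarts must be in house 2.
That leaves gelato as the dessert for house 4.
By clue 6, the person who enjoys cooking is in house 3.
The only dessert still possible for house 3 is brownies.
The only hobby still possible for house 2 is gardening.
So: house 1 = cake/chess/lizard/volleyball, house 2 = tarts/gardening/bird/cricket, house 3 = brownies/cooking/parrot/tennis, house 4 = gelato/dancing/rabbit/hockey.

chess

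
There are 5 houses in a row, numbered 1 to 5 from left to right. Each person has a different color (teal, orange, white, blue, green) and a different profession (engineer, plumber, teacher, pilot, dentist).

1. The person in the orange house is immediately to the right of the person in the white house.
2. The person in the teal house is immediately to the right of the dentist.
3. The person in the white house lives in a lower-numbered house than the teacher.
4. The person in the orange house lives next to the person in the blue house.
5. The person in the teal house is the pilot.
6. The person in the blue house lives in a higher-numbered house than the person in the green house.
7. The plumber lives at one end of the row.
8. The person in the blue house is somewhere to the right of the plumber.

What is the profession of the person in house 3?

By clue 8, the plumber is in house 1.
The person in the teal house is narrowed to house 3 or 4 or 5; consider each.
Placing it in house 3 and house 4 leads to a contradiction, so it's in house 5.
Clue 2: the dentist is in house 4.
The pilot is in house 5 (clue 5).
That leaves blue as the color for house 4.
The person in the orange house is in house 3 (clue 4).
Clue 1 places the person in the white house in house 2.
Clue 3: the teacher is in house 3.
House 1's color must be green (nothing else left).
So house 2 gets engineer for profession.
So: house 1 = green/plumber, house 2 = white/engineer, house 3 = orange/teacher, house 4 = blue/dentist, house 5 = teal/pilot.

teacher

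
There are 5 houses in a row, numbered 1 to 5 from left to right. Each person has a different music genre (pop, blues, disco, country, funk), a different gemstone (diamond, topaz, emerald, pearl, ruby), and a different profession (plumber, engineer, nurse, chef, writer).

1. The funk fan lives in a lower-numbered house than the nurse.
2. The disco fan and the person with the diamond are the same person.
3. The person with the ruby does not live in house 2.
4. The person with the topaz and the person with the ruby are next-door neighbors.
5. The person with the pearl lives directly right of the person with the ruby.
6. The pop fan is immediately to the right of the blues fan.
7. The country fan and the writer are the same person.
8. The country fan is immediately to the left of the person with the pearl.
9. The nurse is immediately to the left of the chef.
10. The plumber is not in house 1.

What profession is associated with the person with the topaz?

The country fan is narrowed to house 1 or 3 or 4; consider each.
Placing it in house 1 and house 4 leads to a contradiction, so it's in house 3.
Clue 7: the writer is in house 3.
Clue 8 places the person with the pearl in house 4.
That leaves engineer as the profession for house 1.
The person with the topaz is in house 2 (clue 4).
From clue 5, the person with the ruby must be in house 3.
Clue 9 places the nurse in house 4.
The chef is in house 5 (clue 9).
House 4's music genre must be blues (nothing else left).
So house 2 gets plumber for profession.
By clue 6, the pop fan is in house 5.
House 1's music genre must be disco (nothing else left).
House 2's music genre must be funk (nothing else left).
The person with the diamond is in house 1 (clue 2).
House 5's gemstone must be emerald (nothing else left).
So: house 1 = disco/diamond/engineer, house 2 = funk/topaz/plumber, house 3 = country/ruby/writer, house 4 = blues/pearl/nurse, house 5 = pop/emerald/chef.

plumber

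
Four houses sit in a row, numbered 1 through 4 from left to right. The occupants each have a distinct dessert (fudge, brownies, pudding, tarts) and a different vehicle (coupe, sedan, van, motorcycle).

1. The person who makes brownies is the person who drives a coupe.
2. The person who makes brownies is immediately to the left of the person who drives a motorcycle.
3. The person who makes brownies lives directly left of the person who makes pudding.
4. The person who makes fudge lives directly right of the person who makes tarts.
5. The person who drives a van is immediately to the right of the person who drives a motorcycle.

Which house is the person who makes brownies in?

House 4's dessert must be fudge (nothing else left).
Clue 4: the person who makes tarts is in house 3.
House 1's dessert must be brownies (nothing else left).
That leaves pudding as the dessert for house 2.
Clue 1: the person who drives a coupe is in house 1.
Clue 2 places the person who drives a motorcycle in house 2.
The person who drives a van is in house 3 (clue 5).
The only vehicle still possible for house 4 is sedan.
So: house 1 = brownies/coupe, house 2 = pudding/motorcycle, house 3 = tarts/van, house 4 = fudge/sedan.

1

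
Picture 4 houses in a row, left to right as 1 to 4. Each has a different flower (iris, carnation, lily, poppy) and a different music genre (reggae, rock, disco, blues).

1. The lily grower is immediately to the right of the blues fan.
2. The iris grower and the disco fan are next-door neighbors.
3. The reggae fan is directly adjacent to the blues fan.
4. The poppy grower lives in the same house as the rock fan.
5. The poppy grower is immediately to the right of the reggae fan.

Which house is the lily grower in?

The lily grower is narrowed to house 2 or 3 or 4; consider each.
Placing it in house 2 and house 4 leads to a contradiction, so it's in house 3.
From clue 1, the blues fan must be in house 2.
Clue 4 places the poppy grower in house 4.
Clue 4 places the rock fan in house 4.
Clue 5: the reggae fan is in house 3.
House 1 flower: only carnation fits.
The only flower still possible for house 2 is iris.
That leaves disco as the music genre for house 1.
So: house 1 = carnation/disco, house 2 = iris/blues, house 3 = lily/reggae, house 4 = poppy/rock.

3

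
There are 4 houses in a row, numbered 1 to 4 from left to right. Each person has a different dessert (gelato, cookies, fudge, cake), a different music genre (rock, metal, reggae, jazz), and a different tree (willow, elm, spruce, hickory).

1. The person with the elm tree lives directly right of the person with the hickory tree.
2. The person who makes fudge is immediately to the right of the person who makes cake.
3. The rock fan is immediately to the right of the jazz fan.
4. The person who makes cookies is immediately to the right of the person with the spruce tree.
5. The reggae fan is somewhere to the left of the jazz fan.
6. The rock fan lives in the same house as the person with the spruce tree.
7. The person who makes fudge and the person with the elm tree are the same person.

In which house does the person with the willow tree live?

So house 4 gets metal for music genre.
Clue 3 places the rock fan in house 3.
Clue 3 places the jazz fan in house 2.
Clue 5 places the reggae fan in house 1.
From clue 6, the person with the spruce tree must be in house 3.
Clue 1: the person with the elm tree is in house 2.
By clue 1, the person with the hickory tree is in house 1.
Clue 4: the person who makes cookies is in house 4.
From clue 7, the person who makes fudge must be in house 2.
House 4 tree: only willow fits.
By clue 2, the person who makes cake is in house 1.
That leaves gelato as the dessert for house 3.
So: house 1 = cake/reggae/hickory, house 2 = fudge/jazz/elm, house 3 = gelato/rock/spruce, house 4 = cookies/metal/willow.

4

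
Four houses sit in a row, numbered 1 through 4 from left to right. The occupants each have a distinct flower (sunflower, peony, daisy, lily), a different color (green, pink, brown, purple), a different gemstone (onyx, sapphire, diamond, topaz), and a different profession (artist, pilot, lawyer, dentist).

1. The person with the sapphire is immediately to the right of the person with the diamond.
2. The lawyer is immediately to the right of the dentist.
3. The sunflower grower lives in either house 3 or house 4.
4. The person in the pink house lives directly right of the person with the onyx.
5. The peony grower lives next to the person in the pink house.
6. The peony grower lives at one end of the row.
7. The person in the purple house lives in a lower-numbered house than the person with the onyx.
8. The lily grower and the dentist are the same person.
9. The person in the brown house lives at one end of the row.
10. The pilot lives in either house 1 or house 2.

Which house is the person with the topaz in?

From clue 5, the peony grower must be in house 4.
Clue 5 places the person in the pink house in house 3.
Clue 4: the person with the onyx is in house 2.
The person in the purple house is in house 1 (clue 7).
That leaves sunflower as the flower for house 3.
That leaves green as the color for house 2.
So house 4 gets brown for color.
The person with the sapphire is in house 4 (clue 1).
By clue 1, the person with the diamond is in house 3.
So house 1 gets topaz for gemstone.
So house 4 gets artist for profession.
The only profession still possible for house 3 is lawyer.
By clue 2, the dentist is in house 2.
From clue 8, the lily grower must be in house 2.
That leaves daisy as the flower for house 1.
The only profession still possible for house 1 is pilot.
So: house 1 = daisy/purple/topaz/pilot, house 2 = lily/green/onyx/dentist, house 3 = sunflower/pink/diamond/lawyer, house 4 = peony/brown/sapphire/artist.

1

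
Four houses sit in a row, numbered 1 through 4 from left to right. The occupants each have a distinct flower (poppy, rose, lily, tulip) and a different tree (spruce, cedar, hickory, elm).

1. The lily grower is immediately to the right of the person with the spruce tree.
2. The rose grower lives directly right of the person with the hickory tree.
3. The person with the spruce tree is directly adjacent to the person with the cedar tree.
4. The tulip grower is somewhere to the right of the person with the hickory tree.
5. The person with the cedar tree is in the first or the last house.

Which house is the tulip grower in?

That leaves poppy as the flower for house 1.
The lily grower is narrowed to house 3 or 4; consider each.
Placing it in house 3 leads to a contradiction, so it's in house 4.
From clue 1, the person with the spruce tree must be in house 3.
Clue 3 places the person with the cedar tree in house 4.
The rose grower is narrowed to house 2 or 3; consider each.
Placing it in house 3 leads to a contradiction, so it's in house 2.
Clue 2 places the person with the hickory tree in house 1.
House 3 flower: only tulip fits.
So house 2 gets elm for tree.
So: house 1 = poppy/hickory, house 2 = rose/elm, house 3 = tulip/spruce, house 4 = lily/cedar.

3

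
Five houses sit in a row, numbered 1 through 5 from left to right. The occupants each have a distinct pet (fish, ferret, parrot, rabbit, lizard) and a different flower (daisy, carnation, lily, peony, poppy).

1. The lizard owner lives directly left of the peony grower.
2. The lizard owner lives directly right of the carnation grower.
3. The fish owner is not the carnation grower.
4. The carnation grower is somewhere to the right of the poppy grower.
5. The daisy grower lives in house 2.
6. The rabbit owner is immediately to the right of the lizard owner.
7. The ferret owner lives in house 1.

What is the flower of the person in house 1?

Clue 5: the daisy grower is in house 2.
The ferret owner is in house 1 (clue 7).
House 1 flower: only poppy fits.
That leaves carnation as the flower for house 3.
From clue 2, the lizard owner must be in house 4.
Clue 6 places the rabbit owner in house 5.
That leaves parrot as the pet for house 3.
The peony grower is in house 5 (clue 1).
House 2's pet must be fish (nothing else left).
That leaves lily as the flower for house 4.
So: house 1 = ferret/poppy, house 2 = fish/daisy, house 3 = parrot/carnation, house 4 = lizard/lily, house 5 = rabbit/peony.

poppy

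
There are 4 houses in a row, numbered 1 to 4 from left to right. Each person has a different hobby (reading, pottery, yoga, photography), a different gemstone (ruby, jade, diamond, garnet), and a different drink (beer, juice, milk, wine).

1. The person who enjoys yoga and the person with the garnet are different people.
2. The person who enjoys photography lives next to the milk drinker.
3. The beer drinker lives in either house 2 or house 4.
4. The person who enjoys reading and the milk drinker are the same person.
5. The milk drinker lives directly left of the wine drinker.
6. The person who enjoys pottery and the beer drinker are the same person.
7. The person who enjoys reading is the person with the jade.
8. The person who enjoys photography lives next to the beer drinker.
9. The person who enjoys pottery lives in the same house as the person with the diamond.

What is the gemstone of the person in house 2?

jade

By clue 2, the milk drinker is in house 2.
By clue 4, the person who enjoys reading is in house 2.
From clue 5, the wine drinker must be in house 3.
Clue 7 places the person with the jade in house 2.
House 4 hobby: only pottery fits.
So house 4 gets diamond for gemstone.
House 1's drink must be juice (nothing else left).
The only drink still possible for house 4 is beer.
From clue 8, the person who enjoys photography must be in house 3.
The only hobby still possible for house 1 is yoga.
Clue 1 places the person with the garnet in house 3.
So house 1 gets ruby for gemstone.
So: house 1 = yoga/ruby/juice, house 2 = reading/jade/milk, house 3 = photography/garnet/wine, house 4 = pottery/diamond/beer.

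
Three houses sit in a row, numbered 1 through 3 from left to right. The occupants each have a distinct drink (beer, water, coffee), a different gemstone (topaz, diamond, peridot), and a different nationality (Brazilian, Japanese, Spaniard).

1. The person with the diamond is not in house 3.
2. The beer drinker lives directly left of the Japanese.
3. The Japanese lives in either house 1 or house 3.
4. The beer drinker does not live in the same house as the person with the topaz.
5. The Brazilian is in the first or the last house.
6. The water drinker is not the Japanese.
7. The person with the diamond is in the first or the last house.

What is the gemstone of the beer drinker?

peridot

From clue 3, the Japanese must be in house 3.
Clue 7: the person with the diamond is in house 1.
The only drink still possible for house 3 is coffee.
House 2 nationality: only Spaniard fits.
Clue 2 places the beer drinker in house 2.
The person with the topaz is in house 3 (clue 4).
House 1's drink must be water (nothing else left).
House 2's gemstone must be peridot (nothing else left).
The only nationality still possible for house 1 is Brazilian.
So: house 1 = water/diamond/Brazilian, house 2 = beer/peridot/Spaniard, house 3 = coffee/topaz/Japanese.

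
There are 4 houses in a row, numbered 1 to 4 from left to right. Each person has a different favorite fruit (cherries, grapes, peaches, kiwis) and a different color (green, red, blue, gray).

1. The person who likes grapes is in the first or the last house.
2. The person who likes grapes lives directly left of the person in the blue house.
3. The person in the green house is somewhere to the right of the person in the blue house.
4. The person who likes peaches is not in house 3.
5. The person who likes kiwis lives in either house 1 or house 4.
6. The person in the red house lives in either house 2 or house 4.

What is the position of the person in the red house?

Clue 2: the person who likes grapes is in house 1.
Clue 2 places the person in the blue house in house 2.
That leaves cherries as the favorite fruit for house 3.
House 4 favorite fruit: only kiwis fits.
House 1 color: only gray fits.
So house 3 gets green for color.
The only color still possible for house 4 is red.
House 2's favorite fruit must be peaches (nothing else left).
So: house 1 = grapes/gray, house 2 = peaches/blue, house 3 = cherries/green, house 4 = kiwis/red.

4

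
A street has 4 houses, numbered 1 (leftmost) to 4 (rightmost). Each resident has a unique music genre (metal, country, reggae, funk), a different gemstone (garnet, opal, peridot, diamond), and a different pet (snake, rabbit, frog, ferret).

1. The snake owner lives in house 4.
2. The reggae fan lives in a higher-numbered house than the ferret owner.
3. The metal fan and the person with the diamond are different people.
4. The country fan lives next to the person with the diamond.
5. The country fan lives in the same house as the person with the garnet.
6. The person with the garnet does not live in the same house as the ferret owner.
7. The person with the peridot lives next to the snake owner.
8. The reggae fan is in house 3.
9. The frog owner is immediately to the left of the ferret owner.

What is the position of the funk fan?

2

Clue 1 places the snake owner in house 4.
From clue 7, the person with the peridot must be in house 3.
The reggae fan is in house 3 (clue 8).
The ferret owner is in house 2 (clue 2).
Clue 6: the person with the garnet is in house 1.
Clue 9 places the frog owner in house 1.
The only gemstone still possible for house 2 is diamond.
House 4's gemstone must be opal (nothing else left).
That leaves rabbit as the pet for house 3.
By clue 4, the country fan is in house 1.
House 2 music genre: only funk fits.
So house 4 gets metal for music genre.
So: house 1 = country/garnet/frog, house 2 = funk/diamond/ferret, house 3 = reggae/peridot/rabbit, house 4 = metal/opal/snake.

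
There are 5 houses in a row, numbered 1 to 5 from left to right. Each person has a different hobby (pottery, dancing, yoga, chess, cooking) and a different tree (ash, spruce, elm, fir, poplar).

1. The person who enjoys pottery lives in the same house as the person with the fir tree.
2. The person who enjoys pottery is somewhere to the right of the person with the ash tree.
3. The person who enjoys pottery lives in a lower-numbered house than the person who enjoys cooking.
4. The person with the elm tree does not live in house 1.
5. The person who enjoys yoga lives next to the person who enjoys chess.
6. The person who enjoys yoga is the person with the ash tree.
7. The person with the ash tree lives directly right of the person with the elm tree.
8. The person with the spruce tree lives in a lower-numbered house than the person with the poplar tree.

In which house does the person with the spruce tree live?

1

Clue 2: the person who enjoys pottery is in house 4.
From clue 2, the person with the ash tree must be in house 3.
The person who enjoys cooking is in house 5 (clue 3).
By clue 6, the person who enjoys yoga is in house 3.
Clue 7: the person with the elm tree is in house 2.
So house 1 gets spruce for tree.
That leaves fir as the tree for house 4.
House 5's tree must be poplar (nothing else left).
The person who enjoys chess is in house 2 (clue 5).
House 1 hobby: only dancing fits.
So: house 1 = dancing/spruce, house 2 = chess/elm, house 3 = yoga/ash, house 4 = pottery/fir, house 5 = cooking/poplar.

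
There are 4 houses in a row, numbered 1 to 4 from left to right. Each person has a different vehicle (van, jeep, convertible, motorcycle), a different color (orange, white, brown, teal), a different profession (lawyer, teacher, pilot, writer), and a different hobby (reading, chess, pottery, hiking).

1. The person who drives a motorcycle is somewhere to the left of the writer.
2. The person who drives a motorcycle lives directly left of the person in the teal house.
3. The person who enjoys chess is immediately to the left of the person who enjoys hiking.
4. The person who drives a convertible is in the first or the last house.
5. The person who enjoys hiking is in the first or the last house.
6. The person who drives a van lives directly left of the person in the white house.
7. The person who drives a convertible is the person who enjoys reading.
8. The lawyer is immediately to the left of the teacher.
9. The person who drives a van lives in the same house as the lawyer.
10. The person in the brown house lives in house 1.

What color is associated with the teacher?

white

By clue 5, the person who enjoys hiking is in house 4.
The person in the brown house is in house 1 (clue 10).
By clue 3, the person who enjoys chess is in house 3.
Clue 7 places the person who drives a convertible in house 1.
House 4 vehicle: only jeep fits.
House 1 hobby: only reading fits.
House 2's hobby must be pottery (nothing else left).
The only color still possible for house 2 is orange.
So house 1 gets pilot for profession.
The only profession still possible for house 2 is lawyer.
Clue 8: the teacher is in house 3.
From clue 9, the person who drives a van must be in house 2.
So house 3 gets motorcycle for vehicle.
So house 4 gets writer for profession.
The person in the teal house is in house 4 (clue 2).
From clue 6, the person in the white house must be in house 3.
So: house 1 = convertible/brown/pilot/reading, house 2 = van/orange/lawyer/pottery, house 3 = motorcycle/white/teacher/chess, house 4 = jeep/teal/writer/hiking.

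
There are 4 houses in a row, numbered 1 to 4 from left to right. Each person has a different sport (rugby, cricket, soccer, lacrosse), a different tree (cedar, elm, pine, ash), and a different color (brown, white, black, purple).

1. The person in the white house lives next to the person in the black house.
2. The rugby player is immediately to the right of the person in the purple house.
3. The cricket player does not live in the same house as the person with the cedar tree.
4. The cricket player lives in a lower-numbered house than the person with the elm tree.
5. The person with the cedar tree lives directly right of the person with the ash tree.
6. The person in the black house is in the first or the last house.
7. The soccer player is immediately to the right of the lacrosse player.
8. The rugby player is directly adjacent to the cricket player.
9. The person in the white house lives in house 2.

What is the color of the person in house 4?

brown

Clue 9: the person in the white house is in house 2.
The person in the black house is in house 1 (clue 1).
House 3 color: only purple fits.
So house 4 gets brown for color.
From clue 2, the rugby player must be in house 4.
The cricket player is in house 3 (clue 8).
The only sport still possible for house 1 is lacrosse.
So house 2 gets soccer for sport.
From clue 4, the person with the elm tree must be in house 4.
Clue 5: the person with the ash tree is in house 1.
So house 2 gets cedar for tree.
House 3's tree must be pine (nothing else left).
So: house 1 = lacrosse/ash/black, house 2 = soccer/cedar/white, house 3 = cricket/pine/purple, house 4 = rugby/elm/brown.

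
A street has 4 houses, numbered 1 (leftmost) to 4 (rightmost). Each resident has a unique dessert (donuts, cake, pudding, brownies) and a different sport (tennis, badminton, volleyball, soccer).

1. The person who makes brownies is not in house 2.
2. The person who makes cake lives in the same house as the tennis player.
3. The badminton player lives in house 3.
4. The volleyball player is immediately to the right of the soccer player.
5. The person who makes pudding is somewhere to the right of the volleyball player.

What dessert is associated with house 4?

From clue 3, the badminton player must be in house 3.
The only sport still possible for house 1 is soccer.
That leaves volleyball as the sport for house 2.
House 4 sport: only tennis fits.
By clue 2, the person who makes cake is in house 4.
House 1 dessert: only brownies fits.
The only dessert still possible for house 2 is donuts.
House 3 dessert: only pudding fits.
So: house 1 = brownies/soccer, house 2 = donuts/volleyball, house 3 = pudding/badminton, house 4 = cake/tennis.

cake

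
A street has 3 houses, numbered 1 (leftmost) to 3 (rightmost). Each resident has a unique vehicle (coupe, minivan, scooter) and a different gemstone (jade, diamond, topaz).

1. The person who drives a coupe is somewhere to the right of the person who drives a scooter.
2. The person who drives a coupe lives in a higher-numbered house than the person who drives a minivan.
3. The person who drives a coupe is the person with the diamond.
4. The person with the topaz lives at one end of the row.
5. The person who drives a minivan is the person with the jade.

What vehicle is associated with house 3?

coupe

House 3 vehicle: only coupe fits.
Clue 3 places the person with the diamond in house 3.
House 1 gemstone: only topaz fits.
So house 2 gets jade for gemstone.
The person who drives a minivan is in house 2 (clue 5).
That leaves scooter as the vehicle for house 1.
So: house 1 = scooter/topaz, house 2 = minivan/jade, house 3 = coupe/diamond.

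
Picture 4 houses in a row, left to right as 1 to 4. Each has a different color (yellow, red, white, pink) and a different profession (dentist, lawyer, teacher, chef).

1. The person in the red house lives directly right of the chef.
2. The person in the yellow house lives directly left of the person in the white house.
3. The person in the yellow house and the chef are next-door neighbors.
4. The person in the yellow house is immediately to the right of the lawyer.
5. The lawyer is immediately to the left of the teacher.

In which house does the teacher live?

2

That leaves pink as the color for house 1.
That leaves dentist as the profession for house 4.
The person in the white house is narrowed to house 3 or 4; consider each.
Placing it in house 4 leads to a contradiction, so it's in house 3.
Clue 2: the person in the yellow house is in house 2.
From clue 4, the lawyer must be in house 1.
From clue 5, the teacher must be in house 2.
That leaves red as the color for house 4.
So house 3 gets chef for profession.
So: house 1 = pink/lawyer, house 2 = yellow/teacher, house 3 = white/chef, house 4 = red/dentist.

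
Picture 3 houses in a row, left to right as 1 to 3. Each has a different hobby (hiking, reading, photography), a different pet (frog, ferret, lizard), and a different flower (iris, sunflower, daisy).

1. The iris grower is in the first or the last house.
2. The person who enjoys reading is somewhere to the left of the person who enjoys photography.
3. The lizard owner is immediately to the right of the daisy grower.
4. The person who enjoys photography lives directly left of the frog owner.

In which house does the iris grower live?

3

The person who enjoys photography is in house 2 (clue 4).
Clue 4 places the frog owner in house 3.
That leaves hiking as the hobby for house 3.
The only pet still possible for house 1 is ferret.
So house 2 gets lizard for pet.
The daisy grower is in house 1 (clue 3).
The only hobby still possible for house 1 is reading.
That leaves sunflower as the flower for house 2.
So house 3 gets iris for flower.
So: house 1 = reading/ferret/daisy, house 2 = photography/lizard/sunflower, house 3 = hiking/frog/iris.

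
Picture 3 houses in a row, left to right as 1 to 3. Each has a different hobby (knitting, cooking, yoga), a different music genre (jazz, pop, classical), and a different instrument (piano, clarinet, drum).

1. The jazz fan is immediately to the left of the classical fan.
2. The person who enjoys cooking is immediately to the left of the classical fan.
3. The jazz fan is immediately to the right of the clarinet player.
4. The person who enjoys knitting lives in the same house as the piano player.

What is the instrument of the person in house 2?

drum

Clue 3: the jazz fan is in house 2.
From clue 3, the clarinet player must be in house 1.
The only music genre still possible for house 1 is pop.
The only music genre still possible for house 3 is classical.
From clue 2, the person who enjoys cooking must be in house 2.
House 1's hobby must be yoga (nothing else left).
House 3 hobby: only knitting fits.
Clue 4: the piano player is in house 3.
House 2's instrument must be drum (nothing else left).
So: house 1 = yoga/pop/clarinet, house 2 = cooking/jazz/drum, house 3 = knitting/classical/piano.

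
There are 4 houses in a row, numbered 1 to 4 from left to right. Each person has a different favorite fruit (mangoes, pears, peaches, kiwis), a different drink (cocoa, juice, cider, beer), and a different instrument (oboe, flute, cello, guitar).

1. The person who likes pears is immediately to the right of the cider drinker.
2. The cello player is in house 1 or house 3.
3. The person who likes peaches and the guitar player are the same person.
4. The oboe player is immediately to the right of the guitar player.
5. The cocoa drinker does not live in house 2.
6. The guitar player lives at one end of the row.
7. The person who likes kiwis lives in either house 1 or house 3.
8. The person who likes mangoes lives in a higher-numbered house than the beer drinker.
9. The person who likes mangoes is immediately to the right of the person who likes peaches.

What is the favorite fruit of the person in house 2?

mangoes

Clue 6: the guitar player is in house 1.
Clue 3 places the person who likes peaches in house 1.
Clue 4: the oboe player is in house 2.
Clue 9: the person who likes mangoes is in house 2.
That leaves kiwis as the favorite fruit for house 3.
That leaves pears as the favorite fruit for house 4.
So house 3 gets cello for instrument.
House 4 instrument: only flute fits.
Clue 1 places the cider drinker in house 3.
The beer drinker is in house 1 (clue 8).
House 2 drink: only juice fits.
The only drink still possible for house 4 is cocoa.
So: house 1 = peaches/beer/guitar, house 2 = mangoes/juice/oboe, house 3 = kiwis/cider/cello, house 4 = pears/cocoa/flute.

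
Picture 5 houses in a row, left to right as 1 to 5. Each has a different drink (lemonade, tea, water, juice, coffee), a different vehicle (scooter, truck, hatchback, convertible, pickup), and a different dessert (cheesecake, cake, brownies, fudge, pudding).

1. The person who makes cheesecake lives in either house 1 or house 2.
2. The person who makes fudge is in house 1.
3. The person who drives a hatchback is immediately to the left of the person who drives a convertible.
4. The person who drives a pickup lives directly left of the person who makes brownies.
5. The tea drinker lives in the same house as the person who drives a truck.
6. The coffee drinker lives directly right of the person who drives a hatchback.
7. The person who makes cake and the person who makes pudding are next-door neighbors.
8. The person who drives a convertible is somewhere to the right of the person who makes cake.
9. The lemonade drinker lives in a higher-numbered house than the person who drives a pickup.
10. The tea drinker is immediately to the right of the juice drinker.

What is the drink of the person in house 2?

The person who makes fudge is in house 1 (clue 2).
So house 2 gets cheesecake for dessert.
So house 1 gets scooter for vehicle.
The coffee drinker is narrowed to house 4 or 5; consider each.
Placing it in house 4 leads to a contradiction, so it's in house 5.
The person who drives a hatchback is in house 4 (clue 6).
House 5 vehicle: only convertible fits.
House 5 dessert: only pudding fits.
Clue 7 places the person who makes cake in house 4.
House 3 dessert: only brownies fits.
Clue 4: the person who drives a pickup is in house 2.
So house 3 gets truck for vehicle.
Clue 5: the tea drinker is in house 3.
From clue 10, the juice drinker must be in house 2.
House 1 drink: only water fits.
So house 4 gets lemonade for drink.
So: house 1 = water/scooter/fudge, house 2 = juice/pickup/cheesecake, house 3 = tea/truck/brownies, house 4 = lemonade/hatchback/cake, house 5 = coffee/convertible/pudding.

juice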